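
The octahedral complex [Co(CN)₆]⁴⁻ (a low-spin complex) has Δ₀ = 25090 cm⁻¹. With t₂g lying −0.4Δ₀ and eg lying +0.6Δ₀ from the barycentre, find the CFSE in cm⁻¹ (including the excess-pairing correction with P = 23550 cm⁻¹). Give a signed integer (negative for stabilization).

-21612

Each CN⁻ contributes -1; 6 × (-1) = -6. With overall charge -4, Co is in the +2 oxidation state.
Group 9 minus oxidation state +2 gives a d⁷ configuration for Co²⁺.
The d⁷ electrons fill as t₂g⁶ eg¹.
CFSE(orbital) = 6×(-0.4Δ₀) + 1×(0.6Δ₀) = -1.8Δ₀; with Δ₀ = 25090 cm⁻¹ that is -45162 cm⁻¹.
High-spin d⁷ would be t₂g⁵ eg² with 2 pairs; low-spin has 3, so 1 excess pair costs +1P = +23550 cm⁻¹.
Overall CFSE = -45162 + 23550 = -21612 cm⁻¹.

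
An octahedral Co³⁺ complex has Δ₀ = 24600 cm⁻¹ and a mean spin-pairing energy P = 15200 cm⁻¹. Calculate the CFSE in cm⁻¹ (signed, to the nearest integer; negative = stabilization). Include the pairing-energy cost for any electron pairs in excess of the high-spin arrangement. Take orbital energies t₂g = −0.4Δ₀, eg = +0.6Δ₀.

-28640

Group 9 minus oxidation state +3 gives a d⁶ configuration for Co³⁺.
With Δ₀ > P the complex is low-spin.
Configuration: t₂g⁶ eg⁰.
Orbital CFSE = -2.4Δ₀ = -2.4 × 24600 = -59040 cm⁻¹.
Excess pairs vs high-spin: 3 − 1 = 2; pairing cost = +30400 cm⁻¹.
Net CFSE = -59040 + 30400 = -28640 cm⁻¹.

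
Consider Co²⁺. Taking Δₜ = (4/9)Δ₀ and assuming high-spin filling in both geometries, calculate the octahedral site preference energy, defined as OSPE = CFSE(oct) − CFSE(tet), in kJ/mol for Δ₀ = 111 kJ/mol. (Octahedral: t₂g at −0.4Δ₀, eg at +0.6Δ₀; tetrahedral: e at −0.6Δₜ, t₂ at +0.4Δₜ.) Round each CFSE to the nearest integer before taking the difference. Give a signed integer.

-30

Co²⁺: group 9, so d-count = 9 − 2 = 7.
In an octahedral site d⁷ (HS) is t2g^5 e_g^2, giving CFSE(oct) = -0.8Δ₀ = -89 kJ/mol.
In a tetrahedral site the filling is e^4 t2^3: CFSE(tet) = -1.2Δₜ = -1.2 × (4/9)(111) = -59 kJ/mol.
OSPE = CFSE(oct) − CFSE(tet) = -89 − (-59) = -30 kJ/mol.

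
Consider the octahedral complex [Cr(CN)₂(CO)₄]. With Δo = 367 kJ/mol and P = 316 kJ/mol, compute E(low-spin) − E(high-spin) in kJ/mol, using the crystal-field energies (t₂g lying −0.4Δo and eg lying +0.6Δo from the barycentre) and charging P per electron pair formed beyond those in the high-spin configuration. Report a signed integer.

-51

Ligand charges: 2×(-1) from CN⁻ and 4×(+0) from CO sum to -2; with overall charge +0, Cr is +2.
Cr is in group 6, so Cr²⁺ is d⁴ (6 − 2 = 4).
In the high-spin limit (t₂g³ eg¹) the orbital term is -0.6Δo = -220 kJ/mol, with no excess pairing.
For low-spin the configuration is t₂g⁴ eg⁰: orbital energy -1.6 × 367 = -587 kJ/mol, and 1 additional pair relative to high-spin adds 316 kJ/mol, giving -271 kJ/mol.
E(LS) − E(HS) = -271 − (-220) = -51 kJ/mol.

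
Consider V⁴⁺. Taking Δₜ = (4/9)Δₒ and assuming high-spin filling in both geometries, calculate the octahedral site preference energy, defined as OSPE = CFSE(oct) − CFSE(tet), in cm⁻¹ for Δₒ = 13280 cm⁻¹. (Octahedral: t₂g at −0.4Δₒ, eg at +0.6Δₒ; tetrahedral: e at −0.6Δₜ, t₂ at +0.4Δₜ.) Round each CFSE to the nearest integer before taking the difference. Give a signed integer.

V is in group 5, so V⁴⁺ is d¹ (5 − 4 = 1).
Octahedral high-spin t₂g¹ eg⁰: CFSE = -0.4 × 13280 = -5312 cm⁻¹.
Tetrahedral: e¹ t₂⁰, CFSE = 1(−0.6) + 0(+0.4) = -0.6Δₜ = -0.6 × (4/9) × 13280 = -3541 cm⁻¹.
OSPE = -5312 − (-3541) = -1771 cm⁻¹.

-1771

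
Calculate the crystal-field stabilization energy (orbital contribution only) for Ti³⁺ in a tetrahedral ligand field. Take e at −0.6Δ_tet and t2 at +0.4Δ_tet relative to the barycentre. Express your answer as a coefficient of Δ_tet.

Ti is in group 4, so Ti³⁺ is d¹ (4 − 3 = 1).
With tetrahedral geometry the complex is necessarily high-spin.
Configuration: e^1 t2^0.
CFSE = 1(-0.6Δ_tet) + 0(0.4Δ_tet) = -0.6Δ_tet + 0.0Δ_tet = -0.6Δ_tet.

-0.6 Δ_tet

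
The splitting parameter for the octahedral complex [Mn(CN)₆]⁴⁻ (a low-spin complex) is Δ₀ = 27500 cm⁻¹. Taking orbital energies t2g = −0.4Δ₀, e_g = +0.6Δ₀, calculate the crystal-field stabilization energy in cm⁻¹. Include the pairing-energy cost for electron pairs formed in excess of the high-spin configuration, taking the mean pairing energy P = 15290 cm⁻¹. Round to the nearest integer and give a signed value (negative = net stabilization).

-24420

Each CN⁻ contributes -1; 6 × (-1) = -6. With overall charge -4, Mn is in the +2 oxidation state.
Mn²⁺: group 7, so d-count = 7 − 2 = 5.
The d⁵ electrons fill as t2g^5 e_g^0.
Orbital CFSE = 5(-0.4) + 0(0.6) = -2.0Δ₀ = -2.0 × 27500 = -55000 cm⁻¹.
High-spin d⁵ would be t2g^3 e_g^2 with 0 pairs; low-spin has 2, so 2 excess pairs cost +2P = +30580 cm⁻¹.
Overall CFSE = -55000 + 30580 = -24420 cm⁻¹.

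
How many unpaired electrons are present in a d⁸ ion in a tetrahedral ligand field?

Tetrahedral fields are weak (Δₜ ≈ 4/9 Δₒ), so electrons fill high-spin.
Configuration: e^4 t2^4, giving 2 unpaired electrons.

2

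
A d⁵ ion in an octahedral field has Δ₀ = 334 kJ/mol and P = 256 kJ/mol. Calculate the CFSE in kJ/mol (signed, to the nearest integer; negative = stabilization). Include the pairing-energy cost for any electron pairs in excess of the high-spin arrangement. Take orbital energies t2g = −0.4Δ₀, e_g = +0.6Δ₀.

Since Δ₀ = 334 kJ/mol > P = 256 kJ/mol, the complex adopts the low-spin configuration.
Configuration: t2g^5 e_g^0.
Orbital CFSE = -2.0Δ₀ = -2.0 × 334 = -668 kJ/mol.
Excess pairs vs high-spin: 2 − 0 = 2; pairing cost = +512 kJ/mol.
Net CFSE = -668 + 512 = -156 kJ/mol.

-156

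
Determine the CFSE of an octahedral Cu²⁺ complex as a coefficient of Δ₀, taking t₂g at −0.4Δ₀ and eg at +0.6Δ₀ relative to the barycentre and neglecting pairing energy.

Group 11 minus oxidation state +2 gives a d⁹ configuration for Cu²⁺.
Configuration: t₂g⁶ eg³.
CFSE = 6(-0.4Δ₀) + 3(0.6Δ₀) = -2.4Δ₀ + 1.8Δ₀ = -0.6Δ₀.

-0.6 Δ₀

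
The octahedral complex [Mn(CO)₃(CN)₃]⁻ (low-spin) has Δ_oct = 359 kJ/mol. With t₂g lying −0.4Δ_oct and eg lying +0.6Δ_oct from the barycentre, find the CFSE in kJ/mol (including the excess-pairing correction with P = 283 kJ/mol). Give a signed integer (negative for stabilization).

-152

Ligand charges: 3×(+0) from CO and 3×(-1) from CN⁻ sum to -3; with overall charge -1, Mn is +2.
Mn²⁺: group 7, so d-count = 7 − 2 = 5.
Configuration: t₂g⁵ eg⁰.
CFSE(orbital) = 5×(-0.4Δ_oct) + 0×(0.6Δ_oct) = -2.0Δ_oct; with Δ_oct = 359 kJ/mol that is -718 kJ/mol.
High-spin d⁵ would be t₂g³ eg² with 0 pairs; low-spin has 2, so 2 excess pairs cost +2P = +566 kJ/mol.
Net CFSE = -718 + 566 = -152 kJ/mol.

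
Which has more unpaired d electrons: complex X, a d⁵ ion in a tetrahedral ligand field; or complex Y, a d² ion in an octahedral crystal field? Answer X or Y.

X

X: With tetrahedral geometry the complex is necessarily high-spin; e² t₂³ → 5 unpaired.
Y: For octahedral d² the high- and low-spin configurations coincide; t₂g² eg⁰ → 2 unpaired.
So X has more unpaired electrons.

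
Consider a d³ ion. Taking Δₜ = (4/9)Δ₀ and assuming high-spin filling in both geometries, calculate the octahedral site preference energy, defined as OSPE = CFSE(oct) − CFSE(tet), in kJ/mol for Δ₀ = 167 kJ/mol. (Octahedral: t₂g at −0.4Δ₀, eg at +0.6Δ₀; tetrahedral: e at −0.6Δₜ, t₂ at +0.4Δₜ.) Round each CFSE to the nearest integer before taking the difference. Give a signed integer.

-141

Octahedral high-spin t₂g³ eg⁰: CFSE = -1.2 × 167 = -200 kJ/mol.
Tetrahedral: e² t₂¹, CFSE = 2(−0.6) + 1(+0.4) = -0.8Δₜ = -0.8 × (4/9) × 167 = -59 kJ/mol.
Subtracting, OSPE = -200 − (-59) = -141 kJ/mol.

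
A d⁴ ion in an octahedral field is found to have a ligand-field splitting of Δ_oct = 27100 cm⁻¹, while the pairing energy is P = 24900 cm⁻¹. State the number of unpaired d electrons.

2

Since Δ_oct = 27100 cm⁻¹ > P = 24900 cm⁻¹, the complex adopts the low-spin configuration.
Configuration: t₂g⁴ eg⁰.
Unpaired electrons: 2.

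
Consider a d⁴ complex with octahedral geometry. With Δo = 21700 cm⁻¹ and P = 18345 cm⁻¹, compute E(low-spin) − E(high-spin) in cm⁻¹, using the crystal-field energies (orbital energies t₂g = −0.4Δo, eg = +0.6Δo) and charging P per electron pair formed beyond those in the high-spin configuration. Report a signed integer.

-3355

High-spin d⁴ fills as t₂g³ eg¹ with CFSE 3(−0.4) + 1(+0.6) = -0.6Δo = -13020 cm⁻¹.
For low-spin the configuration is t₂g⁴ eg⁰: orbital energy -1.6 × 21700 = -34720 cm⁻¹, and 1 additional pair relative to high-spin adds 18345 cm⁻¹, giving -16375 cm⁻¹.
The difference is -16375 − (-13020) = -3355 cm⁻¹, so low-spin lies lower.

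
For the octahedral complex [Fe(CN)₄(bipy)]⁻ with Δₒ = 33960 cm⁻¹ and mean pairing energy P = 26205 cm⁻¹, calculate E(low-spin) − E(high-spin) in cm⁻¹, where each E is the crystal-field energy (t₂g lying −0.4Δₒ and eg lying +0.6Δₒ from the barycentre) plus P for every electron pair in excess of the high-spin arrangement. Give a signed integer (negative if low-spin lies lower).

-15510

Ligand charges: 4×(-1) from CN⁻ and 1×(+0) from bipy sum to -4; with overall charge -1, Fe is +3.
Fe is in group 8, so Fe³⁺ is d⁵ (8 − 3 = 5).
High-spin d⁵ fills as t₂g³ eg² with CFSE 3(−0.4) + 2(+0.6) = 0.0Δₒ = 0 cm⁻¹.
Low-spin t₂g⁵ eg⁰ gives -2.0Δₒ = -67920 cm⁻¹, but forming 2 extra pairs costs 2P = 52410 cm⁻¹, so E(LS) = -67920 + 52410 = -15510 cm⁻¹.
The difference is -15510 − (0) = -15510 cm⁻¹, so low-spin lies lower.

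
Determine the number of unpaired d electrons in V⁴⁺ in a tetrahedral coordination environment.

Group 5 minus oxidation state +4 gives a d¹ configuration for V⁴⁺.
With tetrahedral geometry the complex is necessarily high-spin.
Configuration: e^1 t2^0, giving 1 unpaired electron.

1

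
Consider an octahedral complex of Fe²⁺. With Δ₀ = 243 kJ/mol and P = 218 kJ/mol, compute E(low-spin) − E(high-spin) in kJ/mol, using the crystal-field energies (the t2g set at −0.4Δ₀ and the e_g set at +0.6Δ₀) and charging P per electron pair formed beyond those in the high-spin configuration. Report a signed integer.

Fe sits in group 8; removing 2 electrons leaves Fe²⁺ with 8 − 2 = 6 d electrons.
In the high-spin limit (t2g^4 e_g^2) the orbital term is -0.4Δ₀ = -97 kJ/mol, with no excess pairing.
For low-spin the configuration is t2g^6 e_g^0: orbital energy -2.4 × 243 = -583 kJ/mol, and 2 additional pairs relative to high-spin add 436 kJ/mol, giving -147 kJ/mol.
The difference is -147 − (-97) = -50 kJ/mol, so low-spin lies lower.

-50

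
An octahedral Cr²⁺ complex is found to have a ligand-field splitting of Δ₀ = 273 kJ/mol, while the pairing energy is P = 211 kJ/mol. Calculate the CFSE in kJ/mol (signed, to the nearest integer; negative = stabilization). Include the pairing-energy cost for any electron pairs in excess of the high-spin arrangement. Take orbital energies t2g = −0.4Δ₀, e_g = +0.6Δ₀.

Cr²⁺: group 6, so d-count = 6 − 2 = 4.
Δ₀ > P, so pairing is preferred: the ground state is low-spin.
That gives t2g^4 e_g^0.
Orbital CFSE = -1.6Δ₀ = -1.6 × 273 = -437 kJ/mol.
Excess pairs vs high-spin: 1 − 0 = 1; pairing cost = +211 kJ/mol.
Net CFSE = -437 + 211 = -226 kJ/mol.

-226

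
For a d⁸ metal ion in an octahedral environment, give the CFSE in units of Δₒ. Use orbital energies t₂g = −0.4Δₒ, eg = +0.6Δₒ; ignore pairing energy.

-1.2 Δₒ

Configuration: t₂g⁶ eg².
CFSE = 6(-0.4Δₒ) + 2(0.6Δₒ) = -2.4Δₒ + 1.2Δₒ = -1.2Δₒ.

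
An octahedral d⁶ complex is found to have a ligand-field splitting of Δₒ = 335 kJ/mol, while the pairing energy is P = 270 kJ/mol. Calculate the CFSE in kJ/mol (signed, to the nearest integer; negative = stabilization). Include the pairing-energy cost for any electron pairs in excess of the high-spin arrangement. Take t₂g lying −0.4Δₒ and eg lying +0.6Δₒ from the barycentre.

-264

With Δₒ > P the complex is low-spin.
That gives t₂g⁶ eg⁰.
Orbital CFSE = -2.4Δₒ = -2.4 × 335 = -804 kJ/mol.
Excess pairs vs high-spin: 3 − 1 = 2; pairing cost = +540 kJ/mol.
Net CFSE = -804 + 540 = -264 kJ/mol.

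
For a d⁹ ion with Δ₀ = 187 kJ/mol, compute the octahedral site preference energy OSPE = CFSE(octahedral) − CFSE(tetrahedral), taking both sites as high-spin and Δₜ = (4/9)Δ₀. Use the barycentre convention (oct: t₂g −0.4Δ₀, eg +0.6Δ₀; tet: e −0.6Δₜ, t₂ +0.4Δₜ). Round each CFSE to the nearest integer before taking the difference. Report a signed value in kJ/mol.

-79

Octahedral high-spin t₂g⁶ eg³: CFSE = -0.6 × 187 = -112 kJ/mol.
In a tetrahedral site the filling is e⁴ t₂⁵: CFSE(tet) = -0.4Δₜ = -0.4 × (4/9)(187) = -33 kJ/mol.
Subtracting, OSPE = -112 − (-33) = -79 kJ/mol.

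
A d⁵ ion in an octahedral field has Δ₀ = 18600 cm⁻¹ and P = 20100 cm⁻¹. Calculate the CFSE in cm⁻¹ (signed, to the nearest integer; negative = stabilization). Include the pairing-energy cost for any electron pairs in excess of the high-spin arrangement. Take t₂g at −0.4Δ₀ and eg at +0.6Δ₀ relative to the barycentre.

Since Δ₀ = 18600 cm⁻¹ < P = 20100 cm⁻¹, the complex adopts the high-spin configuration.
That gives t₂g³ eg².
Orbital CFSE = 0.0Δ₀ = 0.0 × 18600 = 0 cm⁻¹.
High-spin has no excess pairs, so no pairing correction applies.

0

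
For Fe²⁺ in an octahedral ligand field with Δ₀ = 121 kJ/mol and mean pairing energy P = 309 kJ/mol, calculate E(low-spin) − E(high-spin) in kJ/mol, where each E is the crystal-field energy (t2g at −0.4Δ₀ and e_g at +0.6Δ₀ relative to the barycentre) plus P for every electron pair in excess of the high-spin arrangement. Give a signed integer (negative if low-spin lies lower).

Fe sits in group 8; removing 2 electrons leaves Fe²⁺ with 8 − 2 = 6 d electrons.
In the high-spin limit (t2g^4 e_g^2) the orbital term is -0.4Δ₀ = -48 kJ/mol, with no excess pairing.
Low-spin: t2g^6 e_g^0, orbital CFSE = -2.4Δ₀ = -290 kJ/mol; plus 2 excess pairs × P = +618 kJ/mol; total 328 kJ/mol.
Thus E(LS) − E(HS) = 376 kJ/mol.

376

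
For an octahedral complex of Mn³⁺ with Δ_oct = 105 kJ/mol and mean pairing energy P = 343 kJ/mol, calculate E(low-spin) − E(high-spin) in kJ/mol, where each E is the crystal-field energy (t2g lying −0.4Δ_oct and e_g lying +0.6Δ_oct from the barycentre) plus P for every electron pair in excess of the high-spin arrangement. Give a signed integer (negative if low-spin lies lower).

Mn³⁺: group 7, so d-count = 7 − 3 = 4.
High-spin d⁴ fills as t2g^3 e_g^1 with CFSE 3(−0.4) + 1(+0.6) = -0.6Δ_oct = -63 kJ/mol.
Low-spin: t2g^4 e_g^0, orbital CFSE = -1.6Δ_oct = -168 kJ/mol; plus 1 excess pair × P = +343 kJ/mol; total 175 kJ/mol.
Thus E(LS) − E(HS) = 238 kJ/mol.

238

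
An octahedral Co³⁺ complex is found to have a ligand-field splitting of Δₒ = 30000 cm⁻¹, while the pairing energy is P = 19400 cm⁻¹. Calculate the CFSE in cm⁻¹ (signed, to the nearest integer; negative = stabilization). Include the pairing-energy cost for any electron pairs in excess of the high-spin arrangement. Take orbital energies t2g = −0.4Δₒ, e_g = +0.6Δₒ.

-33200

Group 9 minus oxidation state +3 gives a d⁶ configuration for Co³⁺.
Here Δₒ > P (30000 > 19400), so the low-spin state is favoured.
That gives t2g^6 e_g^0.
Orbital CFSE = -2.4Δₒ = -2.4 × 30000 = -72000 cm⁻¹.
Excess pairs vs high-spin: 3 − 1 = 2; pairing cost = +38800 cm⁻¹.
Net CFSE = -72000 + 38800 = -33200 cm⁻¹.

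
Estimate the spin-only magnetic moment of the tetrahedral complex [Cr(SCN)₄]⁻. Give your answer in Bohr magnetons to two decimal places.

Each SCN⁻ contributes -1; 4 × (-1) = -4. With overall charge -1, Cr is in the +3 oxidation state.
Cr³⁺: group 6, so d-count = 6 − 3 = 3.
Tetrahedral fields are weak (Δₜ ≈ 4/9 Δₒ), so electrons fill high-spin.
Configuration: e^2 t2^1 → 3 unpaired electrons.
μ(spin-only) = √[3(3+2)] = √15 ≈ 3.87 Bohr magnetons.

3.87 Bohr magnetons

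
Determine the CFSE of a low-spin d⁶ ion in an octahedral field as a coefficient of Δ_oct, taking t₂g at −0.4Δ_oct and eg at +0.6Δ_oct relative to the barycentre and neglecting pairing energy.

Configuration: t₂g⁶ eg⁰.
CFSE = 6(-0.4Δ_oct) + 0(0.6Δ_oct) = -2.4Δ_oct + 0.0Δ_oct = -2.4Δ_oct.

-2.4 Δ_oct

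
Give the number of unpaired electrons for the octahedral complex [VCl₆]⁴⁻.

Each Cl⁻ contributes -1; 6 × (-1) = -6. With overall charge -4, V is in the +2 oxidation state.
Group 5 minus oxidation state +2 gives a d³ configuration for V²⁺.
For octahedral d³ the high- and low-spin configurations coincide.
Configuration: t₂g³ eg⁰, giving 3 unpaired electrons.

3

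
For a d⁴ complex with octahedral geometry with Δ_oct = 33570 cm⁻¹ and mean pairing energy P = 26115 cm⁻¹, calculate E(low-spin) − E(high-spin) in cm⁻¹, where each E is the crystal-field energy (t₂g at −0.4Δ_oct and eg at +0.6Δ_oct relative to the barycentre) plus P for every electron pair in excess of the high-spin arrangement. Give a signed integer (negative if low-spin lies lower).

High-spin: t₂g³ eg¹, CFSE = -0.6Δ_oct = -20142 cm⁻¹.
For low-spin the configuration is t₂g⁴ eg⁰: orbital energy -1.6 × 33570 = -53712 cm⁻¹, and 1 additional pair relative to high-spin adds 26115 cm⁻¹, giving -27597 cm⁻¹.
E(LS) − E(HS) = -27597 − (-20142) = -7455 cm⁻¹.

-7455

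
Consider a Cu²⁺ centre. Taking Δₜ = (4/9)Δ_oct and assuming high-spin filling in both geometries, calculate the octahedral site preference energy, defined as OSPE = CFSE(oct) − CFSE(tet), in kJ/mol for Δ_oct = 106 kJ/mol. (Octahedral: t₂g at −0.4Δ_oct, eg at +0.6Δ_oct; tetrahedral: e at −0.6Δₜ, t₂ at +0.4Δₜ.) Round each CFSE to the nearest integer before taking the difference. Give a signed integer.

Cu²⁺: group 11, so d-count = 11 − 2 = 9.
Octahedral (high-spin): t₂g⁶ eg³, CFSE = 6(−0.4) + 3(+0.6) = -0.6Δ_oct = -0.6 × 106 = -64 kJ/mol.
Tetrahedral: e⁴ t₂⁵, CFSE = 4(−0.6) + 5(+0.4) = -0.4Δₜ = -0.4 × (4/9) × 106 = -19 kJ/mol.
OSPE = -64 − (-19) = -45 kJ/mol.

-45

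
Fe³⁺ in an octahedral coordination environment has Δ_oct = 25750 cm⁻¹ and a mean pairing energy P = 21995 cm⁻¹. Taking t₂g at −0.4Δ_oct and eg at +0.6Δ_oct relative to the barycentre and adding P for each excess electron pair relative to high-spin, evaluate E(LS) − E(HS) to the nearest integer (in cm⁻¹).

Fe is in group 8, so Fe³⁺ is d⁵ (8 − 3 = 5).
High-spin: t₂g³ eg², CFSE = 0.0Δ_oct = 0 cm⁻¹.
For low-spin the configuration is t₂g⁵ eg⁰: orbital energy -2.0 × 25750 = -51500 cm⁻¹, and 2 additional pairs relative to high-spin add 43990 cm⁻¹, giving -7510 cm⁻¹.
The difference is -7510 − (0) = -7510 cm⁻¹, so low-spin lies lower.

-7510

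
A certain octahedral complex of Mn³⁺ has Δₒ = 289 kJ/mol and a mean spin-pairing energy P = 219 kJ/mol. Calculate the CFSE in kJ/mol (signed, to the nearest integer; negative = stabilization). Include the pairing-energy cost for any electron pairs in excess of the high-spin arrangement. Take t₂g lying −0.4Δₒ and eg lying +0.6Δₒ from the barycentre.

Mn³⁺: group 7, so d-count = 7 − 3 = 4.
Here Δₒ > P (289 > 219), so the low-spin state is favoured.
That gives t₂g⁴ eg⁰.
Orbital CFSE = -1.6Δₒ = -1.6 × 289 = -462 kJ/mol.
Excess pairs vs high-spin: 1 − 0 = 1; pairing cost = +219 kJ/mol.
Net CFSE = -462 + 219 = -243 kJ/mol.

-243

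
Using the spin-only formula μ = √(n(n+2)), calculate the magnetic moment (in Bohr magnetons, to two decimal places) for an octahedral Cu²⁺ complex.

Cu²⁺: group 11, so d-count = 11 − 2 = 9.
Configuration: t₂g⁶ eg³ → 1 unpaired electron.
μ(spin-only) = √[1(1+2)] = √3 ≈ 1.73 Bohr magnetons.

1.73 Bohr magnetons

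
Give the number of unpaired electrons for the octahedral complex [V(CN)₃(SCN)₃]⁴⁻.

Ligand charges: 3×(-1) from CN⁻ and 3×(-1) from SCN⁻ sum to -6; with overall charge -4, V is +2.
Group 5 minus oxidation state +2 gives a d³ configuration for V²⁺.
Configuration: t₂g³ eg⁰, giving 3 unpaired electrons.

3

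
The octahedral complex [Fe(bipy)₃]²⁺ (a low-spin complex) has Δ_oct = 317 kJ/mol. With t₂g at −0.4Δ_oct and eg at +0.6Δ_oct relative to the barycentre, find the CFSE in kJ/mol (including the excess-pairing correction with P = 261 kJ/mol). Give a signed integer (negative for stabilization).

bipy is neutral, so the +2 overall charge sits on Fe: oxidation state +2.
Group 8 minus oxidation state +2 gives a d⁶ configuration for Fe²⁺.
Configuration: t₂g⁶ eg⁰.
The orbital stabilization is -2.4Δ_oct = -2.4 × 317 = -761 kJ/mol.
Relative to high-spin t₂g⁴ eg² (1 paired), the low-spin configuration has 2 additional pairs, contributing +2 × 261 = +522 kJ/mol.
Overall CFSE = -761 + 522 = -239 kJ/mol.

-239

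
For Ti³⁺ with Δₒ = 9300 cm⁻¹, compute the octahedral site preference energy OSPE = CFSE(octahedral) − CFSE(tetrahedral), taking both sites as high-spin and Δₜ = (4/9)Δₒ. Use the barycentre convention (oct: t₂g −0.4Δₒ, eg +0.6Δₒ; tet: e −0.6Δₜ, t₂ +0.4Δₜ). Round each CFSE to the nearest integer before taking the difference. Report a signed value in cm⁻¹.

-1240

Ti is in group 4, so Ti³⁺ is d¹ (4 − 3 = 1).
Octahedral high-spin t2g^1 e_g^0: CFSE = -0.4 × 9300 = -3720 cm⁻¹.
Tetrahedral e^1 t2^0 gives -0.6Δₜ = -0.6 × (4/9) × 9300 = -2480 cm⁻¹.
Subtracting, OSPE = -3720 − (-2480) = -1240 cm⁻¹.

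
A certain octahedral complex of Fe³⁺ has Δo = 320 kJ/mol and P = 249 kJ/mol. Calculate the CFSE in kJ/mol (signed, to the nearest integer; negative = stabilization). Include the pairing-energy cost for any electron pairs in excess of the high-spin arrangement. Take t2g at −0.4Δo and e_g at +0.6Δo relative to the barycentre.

Fe sits in group 8; removing 3 electrons leaves Fe³⁺ with 8 − 3 = 5 d electrons.
With Δo > P the complex is low-spin.
That gives t2g^5 e_g^0.
Orbital CFSE = -2.0Δo = -2.0 × 320 = -640 kJ/mol.
Excess pairs vs high-spin: 2 − 0 = 2; pairing cost = +498 kJ/mol.
Net CFSE = -640 + 498 = -142 kJ/mol.

-142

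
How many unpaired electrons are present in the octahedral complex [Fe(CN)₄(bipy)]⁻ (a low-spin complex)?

Ligand charges: 4×(-1) from CN⁻ and 1×(+0) from bipy sum to -4; with overall charge -1, Fe is +3.
Fe sits in group 8; removing 3 electrons leaves Fe³⁺ with 8 − 3 = 5 d electrons.
Configuration: t₂g⁵ eg⁰, giving 1 unpaired electron.

1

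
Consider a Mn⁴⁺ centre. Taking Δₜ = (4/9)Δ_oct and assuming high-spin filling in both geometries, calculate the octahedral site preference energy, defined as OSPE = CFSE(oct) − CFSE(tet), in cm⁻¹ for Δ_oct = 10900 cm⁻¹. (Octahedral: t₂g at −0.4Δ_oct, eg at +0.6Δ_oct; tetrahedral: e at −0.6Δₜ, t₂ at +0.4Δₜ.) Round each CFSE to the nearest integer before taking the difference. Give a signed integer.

Mn sits in group 7; removing 4 electrons leaves Mn⁴⁺ with 7 − 4 = 3 d electrons.
Octahedral (high-spin): t2g^3 e_g^0, CFSE = 3(−0.4) + 0(+0.6) = -1.2Δ_oct = -1.2 × 10900 = -13080 cm⁻¹.
In a tetrahedral site the filling is e^2 t2^1: CFSE(tet) = -0.8Δₜ = -0.8 × (4/9)(10900) = -3876 cm⁻¹.
Subtracting, OSPE = -13080 − (-3876) = -9204 cm⁻¹.

-9204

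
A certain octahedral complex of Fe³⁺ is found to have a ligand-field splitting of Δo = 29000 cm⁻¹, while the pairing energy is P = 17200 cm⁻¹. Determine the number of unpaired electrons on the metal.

Fe sits in group 8; removing 3 electrons leaves Fe³⁺ with 8 − 3 = 5 d electrons.
Here Δo > P (29000 > 17200), so the low-spin state is favoured.
Configuration: t₂g⁵ eg⁰.
Unpaired electrons: 1.

1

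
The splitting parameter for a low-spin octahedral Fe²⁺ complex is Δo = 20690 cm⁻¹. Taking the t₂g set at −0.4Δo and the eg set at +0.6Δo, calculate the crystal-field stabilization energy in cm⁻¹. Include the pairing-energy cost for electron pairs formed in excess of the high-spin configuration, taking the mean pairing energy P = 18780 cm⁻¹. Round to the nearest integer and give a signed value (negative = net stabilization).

-12096

Group 8 minus oxidation state +2 gives a d⁶ configuration for Fe²⁺.
Electron filling gives t₂g⁶ eg⁰.
Orbital CFSE = 6(-0.4) + 0(0.6) = -2.4Δo = -2.4 × 20690 = -49656 cm⁻¹.
Relative to high-spin t₂g⁴ eg² (1 paired), the low-spin configuration has 2 additional pairs, contributing +2 × 18780 = +37560 cm⁻¹.
Net CFSE = -49656 + 37560 = -12096 cm⁻¹.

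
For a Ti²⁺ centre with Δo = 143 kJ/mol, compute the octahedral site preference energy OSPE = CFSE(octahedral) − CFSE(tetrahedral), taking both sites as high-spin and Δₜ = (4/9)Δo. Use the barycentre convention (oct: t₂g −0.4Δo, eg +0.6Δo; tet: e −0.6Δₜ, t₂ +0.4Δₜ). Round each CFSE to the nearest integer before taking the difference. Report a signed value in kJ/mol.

-38

Ti sits in group 4; removing 2 electrons leaves Ti²⁺ with 4 − 2 = 2 d electrons.
Octahedral high-spin t₂g² eg⁰: CFSE = -0.8 × 143 = -114 kJ/mol.
Tetrahedral: e² t₂⁰, CFSE = 2(−0.6) + 0(+0.4) = -1.2Δₜ = -1.2 × (4/9) × 143 = -76 kJ/mol.
OSPE = -114 − (-76) = -38 kJ/mol.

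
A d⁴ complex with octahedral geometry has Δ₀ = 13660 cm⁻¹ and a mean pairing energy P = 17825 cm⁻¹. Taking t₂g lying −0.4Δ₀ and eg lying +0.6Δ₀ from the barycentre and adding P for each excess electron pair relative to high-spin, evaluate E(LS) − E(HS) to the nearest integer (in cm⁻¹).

4165

High-spin d⁴ fills as t₂g³ eg¹ with CFSE 3(−0.4) + 1(+0.6) = -0.6Δ₀ = -8196 cm⁻¹.
Low-spin: t₂g⁴ eg⁰, orbital CFSE = -1.6Δ₀ = -21856 cm⁻¹; plus 1 excess pair × P = +17825 cm⁻¹; total -4031 cm⁻¹.
The difference is -4031 − (-8196) = 4165 cm⁻¹, so high-spin lies lower.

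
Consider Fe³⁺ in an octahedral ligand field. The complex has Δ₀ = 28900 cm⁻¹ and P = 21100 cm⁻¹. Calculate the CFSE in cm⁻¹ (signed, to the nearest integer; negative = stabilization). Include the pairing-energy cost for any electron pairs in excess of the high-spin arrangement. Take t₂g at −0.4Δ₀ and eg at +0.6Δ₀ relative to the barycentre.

-15600

Fe is in group 8, so Fe³⁺ is d⁵ (8 − 3 = 5).
With Δ₀ > P the complex is low-spin.
That gives t₂g⁵ eg⁰.
Orbital CFSE = -2.0Δ₀ = -2.0 × 28900 = -57800 cm⁻¹.
Excess pairs vs high-spin: 2 − 0 = 2; pairing cost = +42200 cm⁻¹.
Net CFSE = -57800 + 42200 = -15600 cm⁻¹.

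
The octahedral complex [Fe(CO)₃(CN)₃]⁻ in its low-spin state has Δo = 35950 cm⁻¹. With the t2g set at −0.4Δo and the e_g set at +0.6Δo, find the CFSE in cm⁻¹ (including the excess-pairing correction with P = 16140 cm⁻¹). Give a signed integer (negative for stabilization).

Ligand charges: 3×(+0) from CO and 3×(-1) from CN⁻ sum to -3; with overall charge -1, Fe is +2.
Group 8 minus oxidation state +2 gives a d⁶ configuration for Fe²⁺.
The d⁶ electrons fill as t2g^6 e_g^0.
CFSE(orbital) = 6×(-0.4Δo) + 0×(0.6Δo) = -2.4Δo; with Δo = 35950 cm⁻¹ that is -86280 cm⁻¹.
Pairing penalty: 3 pairs vs 1 in the high-spin reference → 2 extra × P = 32280 cm⁻¹.
Overall CFSE = -86280 + 32280 = -54000 cm⁻¹.

-54000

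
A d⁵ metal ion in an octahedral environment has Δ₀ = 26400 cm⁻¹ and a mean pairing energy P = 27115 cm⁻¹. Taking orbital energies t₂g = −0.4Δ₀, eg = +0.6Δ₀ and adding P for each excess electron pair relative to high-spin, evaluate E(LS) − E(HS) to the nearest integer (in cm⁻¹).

1430

High-spin: t₂g³ eg², CFSE = 0.0Δ₀ = 0 cm⁻¹.
Low-spin t₂g⁵ eg⁰ gives -2.0Δ₀ = -52800 cm⁻¹, but forming 2 extra pairs costs 2P = 54230 cm⁻¹, so E(LS) = -52800 + 54230 = 1430 cm⁻¹.
The difference is 1430 − (0) = 1430 cm⁻¹, so high-spin lies lower.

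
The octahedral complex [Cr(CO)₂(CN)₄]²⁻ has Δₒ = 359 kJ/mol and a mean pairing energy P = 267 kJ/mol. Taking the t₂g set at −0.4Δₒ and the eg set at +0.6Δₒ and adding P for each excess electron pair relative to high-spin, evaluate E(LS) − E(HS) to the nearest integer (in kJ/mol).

Ligand charges: 2×(+0) from CO and 4×(-1) from CN⁻ sum to -4; with overall charge -2, Cr is +2.
Cr is in group 6, so Cr²⁺ is d⁴ (6 − 2 = 4).
In the high-spin limit (t₂g³ eg¹) the orbital term is -0.6Δₒ = -215 kJ/mol, with no excess pairing.
Low-spin t₂g⁴ eg⁰ gives -1.6Δₒ = -574 kJ/mol, but forming 1 extra pair costs 1P = 267 kJ/mol, so E(LS) = -574 + 267 = -307 kJ/mol.
The difference is -307 − (-215) = -92 kJ/mol, so low-spin lies lower.

-92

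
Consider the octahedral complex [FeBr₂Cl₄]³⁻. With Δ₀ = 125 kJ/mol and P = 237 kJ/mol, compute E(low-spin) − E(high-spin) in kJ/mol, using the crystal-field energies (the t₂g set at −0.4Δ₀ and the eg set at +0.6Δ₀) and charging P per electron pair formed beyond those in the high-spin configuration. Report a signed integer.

Ligand charges: 2×(-1) from Br⁻ and 4×(-1) from Cl⁻ sum to -6; with overall charge -3, Fe is +3.
Fe³⁺: group 8, so d-count = 8 − 3 = 5.
High-spin: t₂g³ eg², CFSE = 0.0Δ₀ = 0 kJ/mol.
Low-spin t₂g⁵ eg⁰ gives -2.0Δ₀ = -250 kJ/mol, but forming 2 extra pairs costs 2P = 474 kJ/mol, so E(LS) = -250 + 474 = 224 kJ/mol.
Thus E(LS) − E(HS) = 224 kJ/mol.

224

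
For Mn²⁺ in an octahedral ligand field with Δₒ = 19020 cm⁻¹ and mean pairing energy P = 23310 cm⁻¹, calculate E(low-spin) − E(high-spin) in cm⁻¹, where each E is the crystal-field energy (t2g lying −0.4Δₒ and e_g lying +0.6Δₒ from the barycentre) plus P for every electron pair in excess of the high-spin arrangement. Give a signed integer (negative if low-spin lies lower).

Mn²⁺: group 7, so d-count = 7 − 2 = 5.
In the high-spin limit (t2g^3 e_g^2) the orbital term is 0.0Δₒ = 0 cm⁻¹, with no excess pairing.
Low-spin t2g^5 e_g^0 gives -2.0Δₒ = -38040 cm⁻¹, but forming 2 extra pairs costs 2P = 46620 cm⁻¹, so E(LS) = -38040 + 46620 = 8580 cm⁻¹.
Thus E(LS) − E(HS) = 8580 cm⁻¹.

8580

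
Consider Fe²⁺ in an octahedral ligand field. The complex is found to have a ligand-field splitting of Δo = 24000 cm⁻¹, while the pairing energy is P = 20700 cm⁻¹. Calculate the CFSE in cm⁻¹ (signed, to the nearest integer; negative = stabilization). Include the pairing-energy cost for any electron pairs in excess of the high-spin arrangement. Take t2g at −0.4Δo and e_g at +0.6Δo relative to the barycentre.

Group 8 minus oxidation state +2 gives a d⁶ configuration for Fe²⁺.
Δo > P, so pairing is preferred: the ground state is low-spin.
That gives t2g^6 e_g^0.
Orbital CFSE = -2.4Δo = -2.4 × 24000 = -57600 cm⁻¹.
Excess pairs vs high-spin: 3 − 1 = 2; pairing cost = +41400 cm⁻¹.
Net CFSE = -57600 + 41400 = -16200 cm⁻¹.

-16200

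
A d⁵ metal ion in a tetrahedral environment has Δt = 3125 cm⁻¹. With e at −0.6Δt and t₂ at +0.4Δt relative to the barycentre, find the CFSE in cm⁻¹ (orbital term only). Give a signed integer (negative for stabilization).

0

Tetrahedral splitting is small, so the complex is high-spin.
Electron filling gives e² t₂³.
The orbital stabilization is 0.0Δt = 0.0 × 3125 = 0 cm⁻¹.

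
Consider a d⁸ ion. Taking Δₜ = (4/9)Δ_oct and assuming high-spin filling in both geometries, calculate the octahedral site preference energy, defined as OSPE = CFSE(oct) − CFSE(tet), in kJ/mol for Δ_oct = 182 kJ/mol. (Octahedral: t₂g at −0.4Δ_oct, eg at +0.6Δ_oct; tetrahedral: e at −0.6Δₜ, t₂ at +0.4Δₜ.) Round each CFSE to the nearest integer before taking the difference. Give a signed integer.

-153

Octahedral high-spin t₂g⁶ eg²: CFSE = -1.2 × 182 = -218 kJ/mol.
Tetrahedral e⁴ t₂⁴ gives -0.8Δₜ = -0.8 × (4/9) × 182 = -65 kJ/mol.
OSPE = -218 − (-65) = -153 kJ/mol.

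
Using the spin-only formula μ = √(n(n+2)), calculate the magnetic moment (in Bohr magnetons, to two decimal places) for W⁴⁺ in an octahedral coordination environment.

W is in group 6, so W⁴⁺ is d² (6 − 4 = 2).
For octahedral d² the high- and low-spin configurations coincide.
Configuration: t₂g² eg⁰ → 2 unpaired electrons.
μ(spin-only) = √[2(2+2)] = √8 ≈ 2.83 Bohr magnetons.

2.83 Bohr magnetons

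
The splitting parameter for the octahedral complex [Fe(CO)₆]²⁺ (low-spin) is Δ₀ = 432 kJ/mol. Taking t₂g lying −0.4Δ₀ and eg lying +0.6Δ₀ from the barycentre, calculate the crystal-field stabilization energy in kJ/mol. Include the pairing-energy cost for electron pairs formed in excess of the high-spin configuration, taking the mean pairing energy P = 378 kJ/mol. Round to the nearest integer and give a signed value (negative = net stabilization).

CO is neutral, so the +2 overall charge sits on Fe: oxidation state +2.
Group 8 minus oxidation state +2 gives a d⁶ configuration for Fe²⁺.
Electron filling gives t₂g⁶ eg⁰.
Orbital CFSE = 6(-0.4) + 0(0.6) = -2.4Δ₀ = -2.4 × 432 = -1037 kJ/mol.
High-spin d⁶ would be t₂g⁴ eg² with 1 pair; low-spin has 3, so 2 excess pairs cost +2P = +756 kJ/mol.
Net CFSE = -1037 + 756 = -281 kJ/mol.

-281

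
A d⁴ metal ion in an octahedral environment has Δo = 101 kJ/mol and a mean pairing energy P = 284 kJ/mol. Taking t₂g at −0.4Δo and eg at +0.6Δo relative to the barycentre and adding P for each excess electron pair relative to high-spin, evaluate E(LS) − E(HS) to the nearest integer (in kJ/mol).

183

High-spin: t₂g³ eg¹, CFSE = -0.6Δo = -61 kJ/mol.
Low-spin t₂g⁴ eg⁰ gives -1.6Δo = -162 kJ/mol, but forming 1 extra pair costs 1P = 284 kJ/mol, so E(LS) = -162 + 284 = 122 kJ/mol.
Thus E(LS) − E(HS) = 183 kJ/mol.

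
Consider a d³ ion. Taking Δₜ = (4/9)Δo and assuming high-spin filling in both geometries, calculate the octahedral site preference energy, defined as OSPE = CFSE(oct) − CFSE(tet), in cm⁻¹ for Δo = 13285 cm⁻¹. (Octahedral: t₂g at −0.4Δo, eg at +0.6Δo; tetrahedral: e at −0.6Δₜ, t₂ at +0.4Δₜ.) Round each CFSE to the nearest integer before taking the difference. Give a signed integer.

-11218

In an octahedral site d³ (HS) is t2g^3 e_g^0, giving CFSE(oct) = -1.2Δo = -15942 cm⁻¹.
Tetrahedral e^2 t2^1 gives -0.8Δₜ = -0.8 × (4/9) × 13285 = -4724 cm⁻¹.
OSPE = -15942 − (-4724) = -11218 cm⁻¹.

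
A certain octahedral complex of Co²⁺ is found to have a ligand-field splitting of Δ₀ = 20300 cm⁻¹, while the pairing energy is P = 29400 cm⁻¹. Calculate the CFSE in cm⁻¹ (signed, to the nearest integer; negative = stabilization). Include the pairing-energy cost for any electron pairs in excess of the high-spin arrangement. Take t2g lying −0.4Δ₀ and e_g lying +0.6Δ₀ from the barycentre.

-16240

Co sits in group 9; removing 2 electrons leaves Co²⁺ with 9 − 2 = 7 d electrons.
Here Δ₀ < P (20300 < 29400), so the high-spin state is favoured.
That gives t2g^5 e_g^2.
Orbital CFSE = -0.8Δ₀ = -0.8 × 20300 = -16240 cm⁻¹.
High-spin has no excess pairs, so no pairing correction applies.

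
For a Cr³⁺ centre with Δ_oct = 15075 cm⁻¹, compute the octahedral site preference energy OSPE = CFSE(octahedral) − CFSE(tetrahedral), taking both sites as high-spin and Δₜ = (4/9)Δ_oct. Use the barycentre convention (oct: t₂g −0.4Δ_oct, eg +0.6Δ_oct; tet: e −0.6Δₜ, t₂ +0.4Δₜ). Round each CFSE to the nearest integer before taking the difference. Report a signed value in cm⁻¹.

Cr³⁺: group 6, so d-count = 6 − 3 = 3.
Octahedral high-spin t₂g³ eg⁰: CFSE = -1.2 × 15075 = -18090 cm⁻¹.
Tetrahedral e² t₂¹ gives -0.8Δₜ = -0.8 × (4/9) × 15075 = -5360 cm⁻¹.
OSPE = CFSE(oct) − CFSE(tet) = -18090 − (-5360) = -12730 cm⁻¹.

-12730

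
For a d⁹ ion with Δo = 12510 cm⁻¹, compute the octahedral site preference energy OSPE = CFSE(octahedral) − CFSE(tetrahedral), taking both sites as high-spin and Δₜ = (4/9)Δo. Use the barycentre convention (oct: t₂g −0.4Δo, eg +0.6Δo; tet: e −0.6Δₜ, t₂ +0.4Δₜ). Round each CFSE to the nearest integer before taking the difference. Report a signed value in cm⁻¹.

Octahedral high-spin t₂g⁶ eg³: CFSE = -0.6 × 12510 = -7506 cm⁻¹.
Tetrahedral e⁴ t₂⁵ gives -0.4Δₜ = -0.4 × (4/9) × 12510 = -2224 cm⁻¹.
OSPE = -7506 − (-2224) = -5282 cm⁻¹.

-5282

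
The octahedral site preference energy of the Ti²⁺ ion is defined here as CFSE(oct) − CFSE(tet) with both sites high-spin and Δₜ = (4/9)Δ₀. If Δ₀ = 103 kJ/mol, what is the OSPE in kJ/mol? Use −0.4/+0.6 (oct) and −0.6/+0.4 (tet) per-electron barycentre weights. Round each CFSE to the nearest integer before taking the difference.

-27

Ti is in group 4, so Ti²⁺ is d² (4 − 2 = 2).
Octahedral (high-spin): t₂g² eg⁰, CFSE = 2(−0.4) + 0(+0.6) = -0.8Δ₀ = -0.8 × 103 = -82 kJ/mol.
In a tetrahedral site the filling is e² t₂⁰: CFSE(tet) = -1.2Δₜ = -1.2 × (4/9)(103) = -55 kJ/mol.
Subtracting, OSPE = -82 − (-55) = -27 kJ/mol.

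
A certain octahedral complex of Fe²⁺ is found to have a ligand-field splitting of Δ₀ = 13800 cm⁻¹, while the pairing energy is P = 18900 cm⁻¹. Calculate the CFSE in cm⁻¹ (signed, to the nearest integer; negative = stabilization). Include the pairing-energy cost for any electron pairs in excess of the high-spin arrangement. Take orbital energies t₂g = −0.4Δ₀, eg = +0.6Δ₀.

Fe is in group 8, so Fe²⁺ is d⁶ (8 − 2 = 6).
Here Δ₀ < P (13800 < 18900), so the high-spin state is favoured.
Configuration: t₂g⁴ eg².
Orbital CFSE = -0.4Δ₀ = -0.4 × 13800 = -5520 cm⁻¹.
High-spin has no excess pairs, so no pairing correction applies.

-5520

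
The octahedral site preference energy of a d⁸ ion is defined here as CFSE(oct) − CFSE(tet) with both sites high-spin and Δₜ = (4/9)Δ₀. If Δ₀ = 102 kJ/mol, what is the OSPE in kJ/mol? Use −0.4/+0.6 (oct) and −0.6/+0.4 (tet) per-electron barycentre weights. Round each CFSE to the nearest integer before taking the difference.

-86

In an octahedral site d⁸ (HS) is t₂g⁶ eg², giving CFSE(oct) = -1.2Δ₀ = -122 kJ/mol.
Tetrahedral: e⁴ t₂⁴, CFSE = 4(−0.6) + 4(+0.4) = -0.8Δₜ = -0.8 × (4/9) × 102 = -36 kJ/mol.
OSPE = -122 − (-36) = -86 kJ/mol.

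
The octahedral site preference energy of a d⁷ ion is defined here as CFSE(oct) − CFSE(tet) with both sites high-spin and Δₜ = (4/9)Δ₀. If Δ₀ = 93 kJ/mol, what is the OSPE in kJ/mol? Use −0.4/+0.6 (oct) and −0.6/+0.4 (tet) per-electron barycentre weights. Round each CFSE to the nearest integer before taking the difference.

Octahedral (high-spin): t2g^5 e_g^2, CFSE = 5(−0.4) + 2(+0.6) = -0.8Δ₀ = -0.8 × 93 = -74 kJ/mol.
Tetrahedral: e^4 t2^3, CFSE = 4(−0.6) + 3(+0.4) = -1.2Δₜ = -1.2 × (4/9) × 93 = -50 kJ/mol.
OSPE = -74 − (-50) = -24 kJ/mol.

-24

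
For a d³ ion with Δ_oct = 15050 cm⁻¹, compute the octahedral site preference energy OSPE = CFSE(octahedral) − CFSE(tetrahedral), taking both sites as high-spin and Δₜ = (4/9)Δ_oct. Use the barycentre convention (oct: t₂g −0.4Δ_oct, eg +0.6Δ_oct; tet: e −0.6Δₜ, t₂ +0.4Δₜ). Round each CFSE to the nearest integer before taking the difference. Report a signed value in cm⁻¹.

-12709

In an octahedral site d³ (HS) is t2g^3 e_g^0, giving CFSE(oct) = -1.2Δ_oct = -18060 cm⁻¹.
Tetrahedral: e^2 t2^1, CFSE = 2(−0.6) + 1(+0.4) = -0.8Δₜ = -0.8 × (4/9) × 15050 = -5351 cm⁻¹.
Subtracting, OSPE = -18060 − (-5351) = -12709 cm⁻¹.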